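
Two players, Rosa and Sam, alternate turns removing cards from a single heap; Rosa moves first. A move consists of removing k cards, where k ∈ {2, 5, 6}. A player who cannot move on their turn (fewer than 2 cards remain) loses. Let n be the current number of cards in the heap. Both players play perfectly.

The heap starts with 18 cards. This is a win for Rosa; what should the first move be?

Compute win/loss labels from the base case upward. A position with no move is L. Any other position is W if it can reach an L in one move, else L.
n=0: no move → L
n=1: no move → L
n=2: W (go to 0, an L position)
n=3: W (go to 1, an L position)
n=4: L (sole option 2(W) is W)
n=5: W (go to 0, an L position)
n=6: W (go to 4, an L position)
n=7: W (go to 1, an L position)
n=8: L (options 6(W), 3(W), 2(W) are all W)
n=9: W (go to 4, an L position)
n=10: W (go to 8, an L position)
n=11: L (options 9(W), 6(W), 5(W) are all W)
n=12: L (options 10(W), 7(W), 6(W) are all W)
n=13: W (go to 11, an L position)
n=14: W (go to 12, an L position)
n=15: L (options 13(W), 10(W), 9(W) are all W)
n=16: W (go to 11, an L position)
n=17: W (go to 15, an L position)
n=18: W (go to 12, an L position)
From 18, the L positions reachable in one move are: 12.

Remove 6, leaving 12.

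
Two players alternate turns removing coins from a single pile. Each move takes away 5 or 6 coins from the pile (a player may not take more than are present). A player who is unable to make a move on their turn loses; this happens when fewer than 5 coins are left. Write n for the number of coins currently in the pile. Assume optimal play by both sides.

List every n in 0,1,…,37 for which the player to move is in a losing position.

Work bottom-up. With no move the player to move loses. Otherwise the position is W if at least one move leads to an L position for the opponent, and L if every move leads to a W.
n=0: no move → L
n=1: no move → L
n=2: no move → L
n=3: no move → L
n=4: no move → L
n=5: can move to 0, which is L ⇒ W
n=6: can move to 1, which is L ⇒ W
n=7: can move to 2, which is L ⇒ W
n=8: can move to 3, which is L ⇒ W
n=9: can move to 4, which is L ⇒ W
n=10: can move to 4, which is L ⇒ W
n=11: moves to 6(W), 5(W); every one is W ⇒ L
n=12: moves to 7(W), 6(W); every one is W ⇒ L
n=13: moves to 8(W), 7(W); every one is W ⇒ L
n=14: moves to 9(W), 8(W); every one is W ⇒ L
n=15: moves to 10(W), 9(W); every one is W ⇒ L
n=16: can move to 11, which is L ⇒ W
n=17: can move to 12, which is L ⇒ W
n=18: can move to 13, which is L ⇒ W
n=19: can move to 14, which is L ⇒ W
n=20: can move to 15, which is L ⇒ W
n=21: can move to 15, which is L ⇒ W
n=22: moves to 17(W), 16(W); every one is W ⇒ L
n=23: moves to 18(W), 17(W); every one is W ⇒ L
n=24: moves to 19(W), 18(W); every one is W ⇒ L
n=25: moves to 20(W), 19(W); every one is W ⇒ L
n=26: moves to 21(W), 20(W); every one is W ⇒ L
n=27: can move to 22, which is L ⇒ W
n=28: can move to 23, which is L ⇒ W
n=29: can move to 24, which is L ⇒ W
n=30: can move to 25, which is L ⇒ W
n=31: can move to 26, which is L ⇒ W
n=32: can move to 26, which is L ⇒ W
n=33: moves to 28(W), 27(W); every one is W ⇒ L
n=34: moves to 29(W), 28(W); every one is W ⇒ L
n=35: moves to 30(W), 29(W); every one is W ⇒ L
n=36: moves to 31(W), 30(W); every one is W ⇒ L
n=37: moves to 32(W), 31(W); every one is W ⇒ L
The losing starting values of n are exactly the entries labelled L in this table (20 of them).

0, 1, 2, 3, 4, 11, 12, 13, 14, 15, 22, 23, 24, 25, 26, 33, 34, 35, 36, 37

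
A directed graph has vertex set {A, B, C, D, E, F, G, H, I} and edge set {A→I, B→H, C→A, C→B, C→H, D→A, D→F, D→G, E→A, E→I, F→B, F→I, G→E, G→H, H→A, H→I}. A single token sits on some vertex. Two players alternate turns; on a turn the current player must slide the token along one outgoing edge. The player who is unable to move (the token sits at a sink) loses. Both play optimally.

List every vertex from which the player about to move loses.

Classify positions by backward induction: terminal positions (no move available) are L. From any other position, the mover wins iff some move reaches an L.
Every edge goes from a vertex to one that appears earlier in the order I, A, H, B, F, E, G, C, D, so processing vertices in that order labels each vertex after all of its successors.
I: no outgoing edge → L
A: can move to I, which is L ⇒ W
H: can move to I, which is L ⇒ W
B: the only move is to H(W), a W ⇒ L
F: can move to B, which is L ⇒ W
E: can move to I, which is L ⇒ W
G: moves to E(W), H(W); every one is W ⇒ L
C: can move to B, which is L ⇒ W
D: can move to G, which is L ⇒ W
The losing starting vertices are exactly the entries labelled L in this table (3 of them).

B, G, I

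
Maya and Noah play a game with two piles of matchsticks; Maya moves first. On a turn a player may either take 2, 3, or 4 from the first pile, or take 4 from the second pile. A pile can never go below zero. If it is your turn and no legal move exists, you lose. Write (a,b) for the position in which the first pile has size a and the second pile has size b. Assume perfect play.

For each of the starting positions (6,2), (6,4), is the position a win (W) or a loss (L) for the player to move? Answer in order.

(6,2): L, (6,4): W

Positions with no move are L. A position that does have a move is losing for the player to move precisely when every available move leads to a winning position for the opponent. Fill in the labels:
No move ever increases a pile, so every position that can arise here has a ≤ 6 and b ≤ 4; it is enough to label the cells with 0 ≤ a ≤ 6 and 0 ≤ b ≤ 4.
Every move lowers a or b (never raises either), so fill the grid row by row in increasing a, and left to right within a row: each cell's successors are then already labelled.
      b=0  b=1  b=2  b=3  b=4
a=0:    L    L    L    L    W
a=1:    L    L    L    L    W
a=2:    W    W    W    W    L
a=3:    W    W    W    W    L
a=4:    W    W    W    W    W
a=5:    W    W    W    W    W
a=6:    L    L    L    L    W
Cells with no legal move (terminal, hence L): (0,0), (0,1), (0,2), (0,3), (1,0), (1,1), (1,2), (1,3).
The remaining L cells, each justified by listing all of its moves:
(2,4): moves to (0,4)(W), (2,0)(W); every one is W ⇒ L
(3,4): moves to (1,4)(W), (0,4)(W), (3,0)(W); every one is W ⇒ L
(6,0): moves to (4,0)(W), (3,0)(W), (2,0)(W); every one is W ⇒ L
(6,1): moves to (4,1)(W), (3,1)(W), (2,1)(W); every one is W ⇒ L
(6,2): moves to (4,2)(W), (3,2)(W), (2,2)(W); every one is W ⇒ L
(6,3): moves to (4,3)(W), (3,3)(W), (2,3)(W); every one is W ⇒ L
Every other cell has at least one move into one of the L cells above, so it is W.
(6,2): one of the L cells justified above, so L
(6,4): the move to (3,4) reaches an L cell, so W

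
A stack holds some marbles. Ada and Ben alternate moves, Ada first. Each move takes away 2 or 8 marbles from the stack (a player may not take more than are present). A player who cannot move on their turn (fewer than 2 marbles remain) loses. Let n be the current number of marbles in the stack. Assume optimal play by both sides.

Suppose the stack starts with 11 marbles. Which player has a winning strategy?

Positions with no move are L. A position that does have a move is losing for the player to move precisely when every available move leads to a winning position for the opponent. Fill in the labels:
n=0: no move → L
n=1: no move → L
n=2: can move to 0, which is L ⇒ W
n=3: can move to 1, which is L ⇒ W
n=4: the only move is to 2(W), a W ⇒ L
n=5: the only move is to 3(W), a W ⇒ L
n=6: can move to 4, which is L ⇒ W
n=7: can move to 5, which is L ⇒ W
n=8: can move to 0, which is L ⇒ W
n=9: can move to 1, which is L ⇒ W
n=10: moves to 8(W), 2(W); every one is W ⇒ L
n=11: moves to 9(W), 3(W); every one is W ⇒ L
Every move from 11 reaches a W position, so the mover loses.

Ben wins.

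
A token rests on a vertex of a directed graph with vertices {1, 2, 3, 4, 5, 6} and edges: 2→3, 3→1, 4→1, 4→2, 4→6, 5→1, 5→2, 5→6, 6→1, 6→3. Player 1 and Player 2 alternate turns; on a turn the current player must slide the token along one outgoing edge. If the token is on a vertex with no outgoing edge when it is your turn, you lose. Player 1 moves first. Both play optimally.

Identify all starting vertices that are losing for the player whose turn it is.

1, 2

Positions with no move are L. A position that does have a move is losing for the player to move precisely when every available move leads to a winning position for the opponent. Fill in the labels:
Every edge goes from a vertex to one that appears earlier in the order 1, 3, 6, 2, 5, 4, so processing vertices in that order labels each vertex after all of its successors.
1: no outgoing edge → L
3: can move to 1, which is L ⇒ W
6: can move to 1, which is L ⇒ W
2: the only move is to 3(W), a W ⇒ L
5: can move to 2, which is L ⇒ W
4: can move to 2, which is L ⇒ W
The losing starting vertices are exactly the entries labelled L in this table (2 of them).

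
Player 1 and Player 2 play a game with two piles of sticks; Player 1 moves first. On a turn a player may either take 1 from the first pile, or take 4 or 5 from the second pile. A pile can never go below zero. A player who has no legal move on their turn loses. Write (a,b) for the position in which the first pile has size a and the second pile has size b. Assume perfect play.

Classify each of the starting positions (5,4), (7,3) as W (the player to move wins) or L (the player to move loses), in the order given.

(5,4): L, (7,3): W

Positions with no move are L. A position that does have a move is losing for the player to move precisely when every available move leads to a winning position for the opponent. Fill in the labels:
No move ever increases a pile, so every position that can arise here has a ≤ 7 and b ≤ 4; it is enough to label the cells with 0 ≤ a ≤ 7 and 0 ≤ b ≤ 4.
Every move lowers a or b (never raises either), so fill the grid row by row in increasing a, and left to right within a row: each cell's successors are then already labelled.
      b=0  b=1  b=2  b=3  b=4
a=0:    L    L    L    L    W
a=1:    W    W    W    W    L
a=2:    L    L    L    L    W
a=3:    W    W    W    W    L
a=4:    L    L    L    L    W
a=5:    W    W    W    W    L
a=6:    L    L    L    L    W
a=7:    W    W    W    W    L
Cells with no legal move (terminal, hence L): (0,0), (0,1), (0,2), (0,3).
The remaining L cells, each justified by listing all of its moves:
(1,4): moves to (0,4)(W), (1,0)(W); every one is W ⇒ L
(2,0): the only move is to (1,0)(W), a W ⇒ L
(2,1): the only move is to (1,1)(W), a W ⇒ L
(2,2): the only move is to (1,2)(W), a W ⇒ L
(2,3): the only move is to (1,3)(W), a W ⇒ L
(3,4): moves to (2,4)(W), (3,0)(W); every one is W ⇒ L
(4,0): the only move is to (3,0)(W), a W ⇒ L
(4,1): the only move is to (3,1)(W), a W ⇒ L
(4,2): the only move is to (3,2)(W), a W ⇒ L
(4,3): the only move is to (3,3)(W), a W ⇒ L
(5,4): moves to (4,4)(W), (5,0)(W); every one is W ⇒ L
(6,0): the only move is to (5,0)(W), a W ⇒ L
(6,1): the only move is to (5,1)(W), a W ⇒ L
(6,2): the only move is to (5,2)(W), a W ⇒ L
(6,3): the only move is to (5,3)(W), a W ⇒ L
(7,4): moves to (6,4)(W), (7,0)(W); every one is W ⇒ L
Every other cell has at least one move into one of the L cells above, so it is W.
(5,4): one of the L cells justified above, so L
(7,3): the move to (6,3) reaches an L cell, so W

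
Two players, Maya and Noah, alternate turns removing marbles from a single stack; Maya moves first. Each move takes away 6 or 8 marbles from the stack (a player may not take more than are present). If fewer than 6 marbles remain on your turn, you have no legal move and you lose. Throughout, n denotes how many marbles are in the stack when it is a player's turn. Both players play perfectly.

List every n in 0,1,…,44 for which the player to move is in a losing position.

Classify positions by backward induction: terminal positions (no move available) are L. From any other position, the mover wins iff some move reaches an L.
n=0: no move → L
n=1: no move → L
n=2: no move → L
n=3: no move → L
n=4: no move → L
n=5: no move → L
n=6: can move to 0, which is L ⇒ W
n=7: can move to 1, which is L ⇒ W
n=8: can move to 2, which is L ⇒ W
n=9: can move to 3, which is L ⇒ W
n=10: can move to 4, which is L ⇒ W
n=11: can move to 5, which is L ⇒ W
n=12: can move to 4, which is L ⇒ W
n=13: can move to 5, which is L ⇒ W
n=14: moves to 8(W), 6(W); every one is W ⇒ L
n=15: moves to 9(W), 7(W); every one is W ⇒ L
n=16: moves to 10(W), 8(W); every one is W ⇒ L
n=17: moves to 11(W), 9(W); every one is W ⇒ L
n=18: moves to 12(W), 10(W); every one is W ⇒ L
n=19: moves to 13(W), 11(W); every one is W ⇒ L
n=20: can move to 14, which is L ⇒ W
n=21: can move to 15, which is L ⇒ W
n=22: can move to 16, which is L ⇒ W
n=23: can move to 17, which is L ⇒ W
n=24: can move to 18, which is L ⇒ W
n=25: can move to 19, which is L ⇒ W
n=26: can move to 18, which is L ⇒ W
n=27: can move to 19, which is L ⇒ W
n=28: moves to 22(W), 20(W); every one is W ⇒ L
n=29: moves to 23(W), 21(W); every one is W ⇒ L
n=30: moves to 24(W), 22(W); every one is W ⇒ L
n=31: moves to 25(W), 23(W); every one is W ⇒ L
n=32: moves to 26(W), 24(W); every one is W ⇒ L
n=33: moves to 27(W), 25(W); every one is W ⇒ L
n=34: can move to 28, which is L ⇒ W
n=35: can move to 29, which is L ⇒ W
n=36: can move to 30, which is L ⇒ W
n=37: can move to 31, which is L ⇒ W
n=38: can move to 32, which is L ⇒ W
n=39: can move to 33, which is L ⇒ W
n=40: can move to 32, which is L ⇒ W
n=41: can move to 33, which is L ⇒ W
n=42: moves to 36(W), 34(W); every one is W ⇒ L
n=43: moves to 37(W), 35(W); every one is W ⇒ L
n=44: moves to 38(W), 36(W); every one is W ⇒ L
Reading off the rows marked L gives the requested list; there are 21 such values of n.

0, 1, 2, 3, 4, 5, 14, 15, 16, 17, 18, 19, 28, 29, 30, 31, 32, 33, 42, 43, 44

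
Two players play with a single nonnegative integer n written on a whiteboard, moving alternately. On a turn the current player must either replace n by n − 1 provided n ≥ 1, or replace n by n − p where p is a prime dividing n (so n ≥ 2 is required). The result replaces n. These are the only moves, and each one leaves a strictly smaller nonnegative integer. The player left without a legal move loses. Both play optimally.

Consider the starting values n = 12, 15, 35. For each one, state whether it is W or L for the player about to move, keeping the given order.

12: L, 15: W, 35: W

Use the standard recursion: the mover loses at a terminal position; elsewhere, the mover wins exactly when some move hands the opponent an L position.
n=0: no move → L
n=1: W (go to 0, an L position)
n=2: W (go to 0, an L position)
n=3: W (go to 0, an L position)
n=4: L (options 2(W), 3(W) are all W)
n=5: W (go to 0, an L position)
n=6: W (go to 4, an L position)
n=7: W (go to 0, an L position)
n=8: L (options 6(W), 7(W) are all W)
n=9: W (go to 8, an L position)
n=10: W (go to 8, an L position)
n=11: W (go to 0, an L position)
n=12: L (options 9(W), 10(W), 11(W) are all W)
n=13: W (go to 0, an L position)
n=14: W (go to 12, an L position)
n=15: W (go to 12, an L position)
n=16: L (options 14(W), 15(W) are all W)
n=17: W (go to 0, an L position)
n=18: W (go to 16, an L position)
n=19: W (go to 0, an L position)
n=20: L (options 15(W), 18(W), 19(W) are all W)
n=21: W (go to 20, an L position)
n=22: W (go to 20, an L position)
n=23: W (go to 0, an L position)
n=24: L (options 21(W), 22(W), 23(W) are all W)
n=25: W (go to 20, an L position)
n=26: W (go to 24, an L position)
n=27: W (go to 24, an L position)
n=28: L (options 21(W), 26(W), 27(W) are all W)
n=29: W (go to 0, an L position)
n=30: W (go to 28, an L position)
n=31: W (go to 0, an L position)
n=32: L (options 30(W), 31(W) are all W)
n=33: W (go to 32, an L position)
n=34: W (go to 32, an L position)
n=35: W (go to 28, an L position)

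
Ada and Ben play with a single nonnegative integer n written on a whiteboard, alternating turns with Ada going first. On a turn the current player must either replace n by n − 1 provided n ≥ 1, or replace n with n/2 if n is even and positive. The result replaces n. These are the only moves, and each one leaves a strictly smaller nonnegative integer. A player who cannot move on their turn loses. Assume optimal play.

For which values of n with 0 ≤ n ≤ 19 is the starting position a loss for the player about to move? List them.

0, 2, 5, 7, 9, 11, 13, 15, 17, 19

Work bottom-up. With no move the player to move loses. Otherwise the position is W if at least one move leads to an L position for the opponent, and L if every move leads to a W.
n=0: no move → L
n=1: reaches L-position 0 → W
n=2: only reaches 1(W), which is W → L
n=3: reaches L-position 2 → W
n=4: reaches L-position 2 → W
n=5: only reaches 4(W), which is W → L
n=6: reaches L-position 5 → W
n=7: only reaches 6(W), which is W → L
n=8: reaches L-position 7 → W
n=9: only reaches 8(W), which is W → L
n=10: reaches L-position 5 → W
n=11: only reaches 10(W), which is W → L
n=12: reaches L-position 11 → W
n=13: only reaches 12(W), which is W → L
n=14: reaches L-position 7 → W
n=15: only reaches 14(W), which is W → L
n=16: reaches L-position 15 → W
n=17: only reaches 16(W), which is W → L
n=18: reaches L-position 9 → W
n=19: only reaches 18(W), which is W → L
Reading off the rows marked L gives the requested list; there are 10 such values of n.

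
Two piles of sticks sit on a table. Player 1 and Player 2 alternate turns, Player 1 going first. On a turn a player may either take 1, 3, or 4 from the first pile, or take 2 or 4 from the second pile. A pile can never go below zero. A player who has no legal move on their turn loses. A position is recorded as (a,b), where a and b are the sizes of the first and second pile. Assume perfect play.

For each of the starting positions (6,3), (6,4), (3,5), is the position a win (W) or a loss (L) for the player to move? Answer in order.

Label each position W (a win for the player to move) or L (a loss). A position with no legal move is L; any other position is W exactly when some move reaches an L, and L when every move reaches a W.
No move ever increases a pile, so every position that can arise here has a ≤ 6 and b ≤ 5; it is enough to label the cells with 0 ≤ a ≤ 6 and 0 ≤ b ≤ 5.
Every move lowers a or b (never raises either), so fill the grid row by row in increasing a, and left to right within a row: each cell's successors are then already labelled.
      b=0  b=1  b=2  b=3  b=4  b=5
a=0:    L    L    W    W    W    W
a=1:    W    W    L    L    W    W
a=2:    L    L    W    W    W    W
a=3:    W    W    L    L    W    W
a=4:    W    W    W    W    L    L
a=5:    W    W    W    W    W    W
a=6:    W    W    W    W    L    L
Cells with no legal move (terminal, hence L): (0,0), (0,1).
The remaining L cells, each justified by listing all of its moves:
(1,2): →(0,2)(W), (1,0)(W) — all W, so L
(1,3): →(0,3)(W), (1,1)(W) — all W, so L
(2,0): →(1,0)(W) only, which is W, so L
(2,1): →(1,1)(W) only, which is W, so L
(3,2): →(2,2)(W), (0,2)(W), (3,0)(W) — all W, so L
(3,3): →(2,3)(W), (0,3)(W), (3,1)(W) — all W, so L
(4,4): →(3,4)(W), (1,4)(W), (0,4)(W), (4,2)(W), (4,0)(W) — all W, so L
(4,5): →(3,5)(W), (1,5)(W), (0,5)(W), (4,3)(W), (4,1)(W) — all W, so L
(6,4): →(5,4)(W), (3,4)(W), (2,4)(W), (6,2)(W), (6,0)(W) — all W, so L
(6,5): →(5,5)(W), (3,5)(W), (2,5)(W), (6,3)(W), (6,1)(W) — all W, so L
Every other cell has at least one move into one of the L cells above, so it is W.
(6,3): the move to (3,3) reaches an L cell, so W
(6,4): one of the L cells justified above, so L
(3,5): the move to (3,3) reaches an L cell, so W

(6,3): W, (6,4): L, (3,5): W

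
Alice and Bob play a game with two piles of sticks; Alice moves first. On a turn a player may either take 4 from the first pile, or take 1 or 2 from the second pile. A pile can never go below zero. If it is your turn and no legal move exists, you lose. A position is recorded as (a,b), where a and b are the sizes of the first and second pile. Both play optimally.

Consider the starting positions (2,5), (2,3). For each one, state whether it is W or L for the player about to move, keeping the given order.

Label each position W (a win for the player to move) or L (a loss). A position with no legal move is L; any other position is W exactly when some move reaches an L, and L when every move reaches a W.
No move ever increases a pile, so every position that can arise here has a ≤ 2 and b ≤ 5; it is enough to label the cells with 0 ≤ a ≤ 2 and 0 ≤ b ≤ 5.
Every move lowers a or b (never raises either), so fill the grid row by row in increasing a, and left to right within a row: each cell's successors are then already labelled.
      b=0  b=1  b=2  b=3  b=4  b=5
a=0:    L    W    W    L    W    W
a=1:    L    W    W    L    W    W
a=2:    L    W    W    L    W    W
Cells with no legal move (terminal, hence L): (0,0), (1,0), (2,0).
The remaining L cells, each justified by listing all of its moves:
(0,3): moves to (0,2)(W), (0,1)(W); every one is W ⇒ L
(1,3): moves to (1,2)(W), (1,1)(W); every one is W ⇒ L
(2,3): moves to (2,2)(W), (2,1)(W); every one is W ⇒ L
Every other cell has at least one move into one of the L cells above, so it is W.
(2,5): the move to (2,3) reaches an L cell, so W
(2,3): one of the L cells justified above, so L

(2,5): W, (2,3): L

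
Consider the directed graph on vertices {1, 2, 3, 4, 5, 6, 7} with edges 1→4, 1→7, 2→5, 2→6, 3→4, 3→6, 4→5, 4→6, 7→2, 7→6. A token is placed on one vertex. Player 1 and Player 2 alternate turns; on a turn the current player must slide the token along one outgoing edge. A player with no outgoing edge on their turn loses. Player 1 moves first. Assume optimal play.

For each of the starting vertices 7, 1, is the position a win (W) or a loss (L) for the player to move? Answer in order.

Classify positions by backward induction: terminal positions (no move available) are L. From any other position, the mover wins iff some move reaches an L.
Every edge goes from a vertex to one that appears earlier in the order 6, 5, 2, 7, 4, 3, 1, so processing vertices in that order labels each vertex after all of its successors.
6: no outgoing edge → L
5: no outgoing edge → L
2: W (go to 5, an L position)
7: W (go to 6, an L position)
4: W (go to 5, an L position)
3: W (go to 6, an L position)
1: L (options 4(W), 7(W) are all W)

7: W, 1: L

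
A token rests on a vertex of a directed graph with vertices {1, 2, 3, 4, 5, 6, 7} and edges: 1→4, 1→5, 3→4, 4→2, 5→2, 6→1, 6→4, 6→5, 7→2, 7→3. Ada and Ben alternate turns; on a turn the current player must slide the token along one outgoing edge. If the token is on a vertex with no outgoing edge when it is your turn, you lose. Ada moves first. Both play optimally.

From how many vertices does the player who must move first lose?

Positions with no move are L. A position that does have a move is losing for the player to move precisely when every available move leads to a winning position for the opponent. Fill in the labels:
Every edge goes from a vertex to one that appears earlier in the order 2, 5, 4, 3, 7, 1, 6, so processing vertices in that order labels each vertex after all of its successors.
2: no outgoing edge → L
5: →2(L), so W
4: →2(L), so W
3: →4(W) only, which is W, so L
7: →3(L), so W
1: →4(W), 5(W) — all W, so L
6: →1(L), so W
The L vertices are 1, 2, 3; that is 3 in all.

3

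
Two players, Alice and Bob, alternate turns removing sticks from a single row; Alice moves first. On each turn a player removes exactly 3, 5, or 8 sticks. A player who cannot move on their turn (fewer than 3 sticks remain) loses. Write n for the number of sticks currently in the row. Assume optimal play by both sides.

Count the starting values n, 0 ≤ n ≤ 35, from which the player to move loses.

12

Label each position W (a win for the player to move) or L (a loss). A position with no legal move is L; any other position is W exactly when some move reaches an L, and L when every move reaches a W.
n=0: no move → L
n=1: no move → L
n=2: no move → L
n=3: W (go to 0, an L position)
n=4: W (go to 1, an L position)
n=5: W (go to 2, an L position)
n=6: W (go to 1, an L position)
n=7: W (go to 2, an L position)
n=8: W (go to 0, an L position)
n=9: W (go to 1, an L position)
n=10: W (go to 2, an L position)
n=11: L (options 8(W), 6(W), 3(W) are all W)
n=12: L (options 9(W), 7(W), 4(W) are all W)
n=13: L (options 10(W), 8(W), 5(W) are all W)
n=14: W (go to 11, an L position)
n=15: W (go to 12, an L position)
n=16: W (go to 13, an L position)
n=17: W (go to 12, an L position)
n=18: W (go to 13, an L position)
n=19: W (go to 11, an L position)
n=20: W (go to 12, an L position)
n=21: W (go to 13, an L position)
n=22: L (options 19(W), 17(W), 14(W) are all W)
n=23: L (options 20(W), 18(W), 15(W) are all W)
n=24: L (options 21(W), 19(W), 16(W) are all W)
n=25: W (go to 22, an L position)
n=26: W (go to 23, an L position)
n=27: W (go to 24, an L position)
n=28: W (go to 23, an L position)
n=29: W (go to 24, an L position)
n=30: W (go to 22, an L position)
n=31: W (go to 23, an L position)
n=32: W (go to 24, an L position)
n=33: L (options 30(W), 28(W), 25(W) are all W)
n=34: L (options 31(W), 29(W), 26(W) are all W)
n=35: L (options 32(W), 30(W), 27(W) are all W)
L entries with 0 ≤ n ≤ 35: n = 0, 1, 2, 11, 12, 13, 22, 23, 24, 33, 34, 35; that makes 12.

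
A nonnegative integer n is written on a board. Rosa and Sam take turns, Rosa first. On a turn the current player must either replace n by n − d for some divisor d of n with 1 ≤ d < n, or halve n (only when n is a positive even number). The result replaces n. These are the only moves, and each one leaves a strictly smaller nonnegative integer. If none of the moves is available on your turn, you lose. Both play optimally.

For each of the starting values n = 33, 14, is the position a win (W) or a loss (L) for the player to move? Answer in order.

33: L, 14: W

Label each position W (a win for the player to move) or L (a loss). A position with no legal move is L; any other position is W exactly when some move reaches an L, and L when every move reaches a W.
n=0: no move → L
n=1: no move → L
n=2: can move to 1, which is L ⇒ W
n=3: the only move is to 2(W), a W ⇒ L
n=4: can move to 3, which is L ⇒ W
n=5: the only move is to 4(W), a W ⇒ L
n=6: can move to 3, which is L ⇒ W
n=7: the only move is to 6(W), a W ⇒ L
n=8: can move to 7, which is L ⇒ W
n=9: moves to 6(W), 8(W); every one is W ⇒ L
n=10: can move to 5, which is L ⇒ W
n=11: the only move is to 10(W), a W ⇒ L
n=12: can move to 9, which is L ⇒ W
n=13: the only move is to 12(W), a W ⇒ L
n=14: can move to 7, which is L ⇒ W
n=15: moves to 10(W), 12(W), 14(W); every one is W ⇒ L
n=16: can move to 15, which is L ⇒ W
n=17: the only move is to 16(W), a W ⇒ L
n=18: can move to 9, which is L ⇒ W
n=19: the only move is to 18(W), a W ⇒ L
n=20: can move to 15, which is L ⇒ W
n=21: moves to 14(W), 18(W), 20(W); every one is W ⇒ L
n=22: can move to 11, which is L ⇒ W
n=23: the only move is to 22(W), a W ⇒ L
n=24: can move to 21, which is L ⇒ W
n=25: moves to 20(W), 24(W); every one is W ⇒ L
n=26: can move to 13, which is L ⇒ W
n=27: moves to 18(W), 24(W), 26(W); every one is W ⇒ L
n=28: can move to 21, which is L ⇒ W
n=29: the only move is to 28(W), a W ⇒ L
n=30: can move to 15, which is L ⇒ W
n=31: the only move is to 30(W), a W ⇒ L
n=32: can move to 31, which is L ⇒ W
n=33: moves to 22(W), 30(W), 32(W); every one is W ⇒ L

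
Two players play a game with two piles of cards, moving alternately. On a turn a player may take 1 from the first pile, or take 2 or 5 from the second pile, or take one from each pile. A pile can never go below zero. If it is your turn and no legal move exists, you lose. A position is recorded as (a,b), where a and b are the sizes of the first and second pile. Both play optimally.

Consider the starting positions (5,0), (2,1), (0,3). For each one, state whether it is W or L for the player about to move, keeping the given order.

Positions with no move are L. A position that does have a move is losing for the player to move precisely when every available move leads to a winning position for the opponent. Fill in the labels:
No move ever increases a pile, so every position that can arise here has a ≤ 5 and b ≤ 3; it is enough to label the cells with 0 ≤ a ≤ 5 and 0 ≤ b ≤ 3.
Every move lowers a or b (never raises either), so fill the grid row by row in increasing a, and left to right within a row: each cell's successors are then already labelled.
      b=0  b=1  b=2  b=3
a=0:    L    L    W    W
a=1:    W    W    W    L
a=2:    L    L    W    W
a=3:    W    W    W    L
a=4:    L    L    W    W
a=5:    W    W    W    L
Cells with no legal move (terminal, hence L): (0,0), (0,1).
The remaining L cells, each justified by listing all of its moves:
(1,3): L (options (0,3)(W), (1,1)(W), (0,2)(W) are all W)
(2,0): L (sole option (1,0)(W) is W)
(2,1): L (options (1,1)(W), (1,0)(W) are all W)
(3,3): L (options (2,3)(W), (3,1)(W), (2,2)(W) are all W)
(4,0): L (sole option (3,0)(W) is W)
(4,1): L (options (3,1)(W), (3,0)(W) are all W)
(5,3): L (options (4,3)(W), (5,1)(W), (4,2)(W) are all W)
Every other cell has at least one move into one of the L cells above, so it is W.
(5,0): the move to (4,0) reaches an L cell, so W
(2,1): one of the L cells justified above, so L
(0,3): the move to (0,1) reaches an L cell, so W

(5,0): W, (2,1): L, (0,3): W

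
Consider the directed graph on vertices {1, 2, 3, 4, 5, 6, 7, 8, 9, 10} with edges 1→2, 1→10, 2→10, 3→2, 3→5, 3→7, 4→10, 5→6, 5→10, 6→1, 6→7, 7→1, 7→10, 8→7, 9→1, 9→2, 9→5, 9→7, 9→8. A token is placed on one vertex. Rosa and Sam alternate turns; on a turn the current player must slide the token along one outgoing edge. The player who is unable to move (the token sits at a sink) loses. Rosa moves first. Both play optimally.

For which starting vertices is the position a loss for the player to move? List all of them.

3, 6, 8, 10

Compute win/loss labels from the base case upward. A position with no move is L. Any other position is W if it can reach an L in one move, else L.
Every edge goes from a vertex to one that appears earlier in the order 10, 2, 4, 1, 7, 6, 5, 8, 9, 3, so processing vertices in that order labels each vertex after all of its successors.
10: no outgoing edge → L
2: can move to 10, which is L ⇒ W
4: can move to 10, which is L ⇒ W
1: can move to 10, which is L ⇒ W
7: can move to 10, which is L ⇒ W
6: moves to 7(W), 1(W); every one is W ⇒ L
5: can move to 6, which is L ⇒ W
8: the only move is to 7(W), a W ⇒ L
9: can move to 8, which is L ⇒ W
3: moves to 5(W), 7(W), 2(W); every one is W ⇒ L
The losing starting vertices are exactly the entries labelled L in this table (4 of them).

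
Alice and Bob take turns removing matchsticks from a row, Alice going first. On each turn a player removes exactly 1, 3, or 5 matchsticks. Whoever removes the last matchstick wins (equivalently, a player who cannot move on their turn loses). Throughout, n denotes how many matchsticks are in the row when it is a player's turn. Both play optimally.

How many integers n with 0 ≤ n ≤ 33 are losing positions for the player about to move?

17

Build the W/L table. Terminal = L. A non-terminal position is W if it has a move to some L; otherwise it is L.
n=0: no move → L
n=1: reaches L-position 0 → W
n=2: only reaches 1(W), which is W → L
n=3: reaches L-position 2 → W
n=4: only reaches 3(W), 1(W), all W → L
n=5: reaches L-position 4 → W
n=6: only reaches 5(W), 3(W), 1(W), all W → L
n=7: reaches L-position 6 → W
n=8: only reaches 7(W), 5(W), 3(W), all W → L
n=9: reaches L-position 8 → W
n=10: only reaches 9(W), 7(W), 5(W), all W → L
n=11: reaches L-position 10 → W
n=12: only reaches 11(W), 9(W), 7(W), all W → L
n=13: reaches L-position 12 → W
n=14: only reaches 13(W), 11(W), 9(W), all W → L
n=15: reaches L-position 14 → W
n=16: only reaches 15(W), 13(W), 11(W), all W → L
n=17: reaches L-position 16 → W
n=18: only reaches 17(W), 15(W), 13(W), all W → L
n=19: reaches L-position 18 → W
n=20: only reaches 19(W), 17(W), 15(W), all W → L
n=21: reaches L-position 20 → W
n=22: only reaches 21(W), 19(W), 17(W), all W → L
n=23: reaches L-position 22 → W
n=24: only reaches 23(W), 21(W), 19(W), all W → L
n=25: reaches L-position 24 → W
n=26: only reaches 25(W), 23(W), 21(W), all W → L
n=27: reaches L-position 26 → W
n=28: only reaches 27(W), 25(W), 23(W), all W → L
n=29: reaches L-position 28 → W
n=30: only reaches 29(W), 27(W), 25(W), all W → L
n=31: reaches L-position 30 → W
n=32: only reaches 31(W), 29(W), 27(W), all W → L
n=33: reaches L-position 32 → W
L entries with 0 ≤ n ≤ 33: n = 0, 2, 4, 6, 8, 10, 12, 14, 16, 18, 20, 22, 24, 26, 28, 30, 32; that makes 17.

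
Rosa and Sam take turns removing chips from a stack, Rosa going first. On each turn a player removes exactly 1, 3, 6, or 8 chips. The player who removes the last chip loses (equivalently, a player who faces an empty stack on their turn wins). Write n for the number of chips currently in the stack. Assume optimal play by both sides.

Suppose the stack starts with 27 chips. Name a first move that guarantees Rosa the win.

Remove 6, leaving 21.

Work bottom-up. With no move the player to move wins. Otherwise the position is W if at least one move leads to an L position for the opponent, and L if every move leads to a W.
n=0: no move; the opponent has just taken the last chip and therefore loses → W
n=1: →0(W) only, which is W, so L
n=2: →1(L), so W
n=3: →2(W), 0(W) — all W, so L
n=4: →3(L), so W
n=5: →4(W), 2(W) — all W, so L
n=6: →5(L), so W
n=7: →1(L), so W
n=8: →5(L), so W
n=9: →3(L), so W
n=10: →9(W), 7(W), 4(W), 2(W) — all W, so L
n=11: →10(L), so W
n=12: →11(W), 9(W), 6(W), 4(W) — all W, so L
n=13: →12(L), so W
n=14: →13(W), 11(W), 8(W), 6(W) — all W, so L
n=15: →14(L), so W
n=16: →10(L), so W
n=17: →14(L), so W
n=18: →12(L), so W
n=19: →18(W), 16(W), 13(W), 11(W) — all W, so L
n=20: →19(L), so W
n=21: →20(W), 18(W), 15(W), 13(W) — all W, so L
n=22: →21(L), so W
n=23: →22(W), 20(W), 17(W), 15(W) — all W, so L
n=24: →23(L), so W
n=25: →19(L), so W
n=26: →23(L), so W
n=27: →21(L), so W
From 27, the L positions reachable in one move are: 21, 19. Any move reaching one of these is winning.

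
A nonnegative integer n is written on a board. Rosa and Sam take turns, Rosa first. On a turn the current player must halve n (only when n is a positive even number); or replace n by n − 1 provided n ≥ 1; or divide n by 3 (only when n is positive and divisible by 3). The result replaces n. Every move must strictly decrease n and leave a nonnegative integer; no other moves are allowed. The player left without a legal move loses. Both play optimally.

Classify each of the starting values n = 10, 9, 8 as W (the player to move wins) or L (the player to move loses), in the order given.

10: W, 9: L, 8: W

Label each position W (a win for the player to move) or L (a loss). A position with no legal move is L; any other position is W exactly when some move reaches an L, and L when every move reaches a W.
n=0: no move → L
n=1: reaches L-position 0 → W
n=2: only reaches 1(W), which is W → L
n=3: reaches L-position 2 → W
n=4: reaches L-position 2 → W
n=5: only reaches 4(W), which is W → L
n=6: reaches L-position 2 → W
n=7: only reaches 6(W), which is W → L
n=8: reaches L-position 7 → W
n=9: only reaches 3(W), 8(W), all W → L
n=10: reaches L-position 5 → W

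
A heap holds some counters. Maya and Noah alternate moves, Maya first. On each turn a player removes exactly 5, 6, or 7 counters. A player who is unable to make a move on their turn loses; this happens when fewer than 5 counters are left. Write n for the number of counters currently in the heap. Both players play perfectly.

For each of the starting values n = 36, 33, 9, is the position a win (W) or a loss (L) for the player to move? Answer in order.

36: L, 33: W, 9: W

Positions with no move are L. A position that does have a move is losing for the player to move precisely when every available move leads to a winning position for the opponent. Fill in the labels:
n=0: no move → L
n=1: no move → L
n=2: no move → L
n=3: no move → L
n=4: no move → L
n=5: can move to 0, which is L ⇒ W
n=6: can move to 1, which is L ⇒ W
n=7: can move to 2, which is L ⇒ W
n=8: can move to 3, which is L ⇒ W
n=9: can move to 4, which is L ⇒ W
n=10: can move to 4, which is L ⇒ W
n=11: can move to 4, which is L ⇒ W
n=12: moves to 7(W), 6(W), 5(W); every one is W ⇒ L
n=13: moves to 8(W), 7(W), 6(W); every one is W ⇒ L
n=14: moves to 9(W), 8(W), 7(W); every one is W ⇒ L
n=15: moves to 10(W), 9(W), 8(W); every one is W ⇒ L
n=16: moves to 11(W), 10(W), 9(W); every one is W ⇒ L
n=17: can move to 12, which is L ⇒ W
n=18: can move to 13, which is L ⇒ W
n=19: can move to 14, which is L ⇒ W
n=20: can move to 15, which is L ⇒ W
n=21: can move to 16, which is L ⇒ W
n=22: can move to 16, which is L ⇒ W
n=23: can move to 16, which is L ⇒ W
n=24: moves to 19(W), 18(W), 17(W); every one is W ⇒ L
n=25: moves to 20(W), 19(W), 18(W); every one is W ⇒ L
n=26: moves to 21(W), 20(W), 19(W); every one is W ⇒ L
n=27: moves to 22(W), 21(W), 20(W); every one is W ⇒ L
n=28: moves to 23(W), 22(W), 21(W); every one is W ⇒ L
n=29: can move to 24, which is L ⇒ W
n=30: can move to 25, which is L ⇒ W
n=31: can move to 26, which is L ⇒ W
n=32: can move to 27, which is L ⇒ W
n=33: can move to 28, which is L ⇒ W
n=34: can move to 28, which is L ⇒ W
n=35: can move to 28, which is L ⇒ W
n=36: moves to 31(W), 30(W), 29(W); every one is W ⇒ L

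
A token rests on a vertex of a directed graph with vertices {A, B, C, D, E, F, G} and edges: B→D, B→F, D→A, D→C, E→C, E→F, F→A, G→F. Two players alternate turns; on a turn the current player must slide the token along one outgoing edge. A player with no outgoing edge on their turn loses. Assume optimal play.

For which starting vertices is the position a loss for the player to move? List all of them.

A, B, C, G

Compute win/loss labels from the base case upward. A position with no move is L. Any other position is W if it can reach an L in one move, else L.
Every edge goes from a vertex to one that appears earlier in the order A, C, D, F, E, B, G, so processing vertices in that order labels each vertex after all of its successors.
A: no outgoing edge → L
C: no outgoing edge → L
D: can move to C, which is L ⇒ W
F: can move to A, which is L ⇒ W
E: can move to C, which is L ⇒ W
B: moves to F(W), D(W); every one is W ⇒ L
G: the only move is to F(W), a W ⇒ L
The losing starting vertices are exactly the entries labelled L in this table (4 of them).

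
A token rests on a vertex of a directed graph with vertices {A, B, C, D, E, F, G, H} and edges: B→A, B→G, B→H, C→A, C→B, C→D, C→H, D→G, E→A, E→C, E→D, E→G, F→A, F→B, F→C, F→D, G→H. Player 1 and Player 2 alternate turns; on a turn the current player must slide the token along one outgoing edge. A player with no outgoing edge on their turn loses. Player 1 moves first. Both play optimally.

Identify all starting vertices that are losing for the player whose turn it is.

Classify positions by backward induction: terminal positions (no move available) are L. From any other position, the mover wins iff some move reaches an L.
Every edge goes from a vertex to one that appears earlier in the order H, A, G, B, D, C, F, E, so processing vertices in that order labels each vertex after all of its successors.
H: no outgoing edge → L
A: no outgoing edge → L
G: →H(L), so W
B: →A(L), so W
D: →G(W) only, which is W, so L
C: →D(L), so W
F: →D(L), so W
E: →D(L), so W
Reading off the rows marked L gives the requested list; there are 3 such vertices.

A, D, H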